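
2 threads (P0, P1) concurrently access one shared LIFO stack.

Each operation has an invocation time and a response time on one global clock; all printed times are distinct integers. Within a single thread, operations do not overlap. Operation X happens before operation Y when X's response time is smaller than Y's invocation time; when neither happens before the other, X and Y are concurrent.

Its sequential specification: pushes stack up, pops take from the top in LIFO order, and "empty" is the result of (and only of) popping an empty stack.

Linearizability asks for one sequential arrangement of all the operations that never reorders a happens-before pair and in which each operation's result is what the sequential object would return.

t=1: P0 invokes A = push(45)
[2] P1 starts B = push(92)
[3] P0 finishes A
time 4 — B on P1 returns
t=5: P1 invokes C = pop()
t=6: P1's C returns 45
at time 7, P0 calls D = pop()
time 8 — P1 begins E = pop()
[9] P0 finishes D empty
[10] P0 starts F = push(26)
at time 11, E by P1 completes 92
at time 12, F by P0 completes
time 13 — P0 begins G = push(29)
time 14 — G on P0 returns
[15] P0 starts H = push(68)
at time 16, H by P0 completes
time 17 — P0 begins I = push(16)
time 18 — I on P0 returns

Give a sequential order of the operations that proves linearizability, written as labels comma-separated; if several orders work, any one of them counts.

step 1: B push(92) — stack <92>
step 2: A push(45) — stack <92,45>
step 3: C pop() → 45 — stack <92>
step 4: E pop() → 92 — stack <>
step 5: D pop() → empty — stack <>
step 6: F push(26) — stack <26>
step 7: G push(29) — stack <26,29>
step 8: H push(68) — stack <26,29,68>
step 9: I push(16) — stack <26,29,68,16>

B, A, C, E, D, F, G, H, I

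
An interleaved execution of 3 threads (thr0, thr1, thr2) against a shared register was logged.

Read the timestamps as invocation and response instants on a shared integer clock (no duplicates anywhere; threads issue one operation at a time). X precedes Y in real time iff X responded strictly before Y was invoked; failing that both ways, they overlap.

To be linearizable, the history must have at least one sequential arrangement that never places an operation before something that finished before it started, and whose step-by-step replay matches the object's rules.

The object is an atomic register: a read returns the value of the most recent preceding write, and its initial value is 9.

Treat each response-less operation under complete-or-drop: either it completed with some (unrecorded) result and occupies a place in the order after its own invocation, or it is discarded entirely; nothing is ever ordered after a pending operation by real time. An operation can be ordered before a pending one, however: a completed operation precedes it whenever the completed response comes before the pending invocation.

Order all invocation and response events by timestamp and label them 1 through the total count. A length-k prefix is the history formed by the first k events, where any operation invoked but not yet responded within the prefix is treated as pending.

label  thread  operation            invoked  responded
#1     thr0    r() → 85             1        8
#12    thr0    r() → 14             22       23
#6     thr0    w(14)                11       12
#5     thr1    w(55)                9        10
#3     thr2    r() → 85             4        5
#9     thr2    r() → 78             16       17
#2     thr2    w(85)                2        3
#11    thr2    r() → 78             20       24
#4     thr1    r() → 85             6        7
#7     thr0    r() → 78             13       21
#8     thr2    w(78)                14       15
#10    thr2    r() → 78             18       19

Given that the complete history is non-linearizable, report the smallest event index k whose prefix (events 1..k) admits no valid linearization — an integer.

events 1..22 are linearizable; a witness order is #2, #1, #3, #4, #5, #6, #8, #7, #9, #10:
after step 1 (#2 w(85)): value 85
after step 2 (#1 r() → 85): value 85
after step 3 (#3 r() → 85): value 85
after step 4 (#4 r() → 85): value 85
after step 5 (#5 w(55)): value 55
after step 6 (#6 w(14)): value 14
after step 7 (#8 w(78)): value 78
after step 8 (#7 r() → 78): value 78
after step 9 (#9 r() → 78): value 78
after step 10 (#10 r() → 78): value 78
event 23 — #12's response, time 23 — after it, nothing linearizes
completion choices over the 1 pending operation (#11) were checked; none helps
sample order #1, #2, #3, #4, #5, #6, #7, #8, #9, #10, #12 (pending dropped) stalls at step 1 — #1 r() → 85 has no legal effect
sample order #1, #2, #3, #4, #5, #6, #8, #7, #9, #10, #12 (pending dropped) stalls at step 1 — #1 r() → 85 has no legal effect

23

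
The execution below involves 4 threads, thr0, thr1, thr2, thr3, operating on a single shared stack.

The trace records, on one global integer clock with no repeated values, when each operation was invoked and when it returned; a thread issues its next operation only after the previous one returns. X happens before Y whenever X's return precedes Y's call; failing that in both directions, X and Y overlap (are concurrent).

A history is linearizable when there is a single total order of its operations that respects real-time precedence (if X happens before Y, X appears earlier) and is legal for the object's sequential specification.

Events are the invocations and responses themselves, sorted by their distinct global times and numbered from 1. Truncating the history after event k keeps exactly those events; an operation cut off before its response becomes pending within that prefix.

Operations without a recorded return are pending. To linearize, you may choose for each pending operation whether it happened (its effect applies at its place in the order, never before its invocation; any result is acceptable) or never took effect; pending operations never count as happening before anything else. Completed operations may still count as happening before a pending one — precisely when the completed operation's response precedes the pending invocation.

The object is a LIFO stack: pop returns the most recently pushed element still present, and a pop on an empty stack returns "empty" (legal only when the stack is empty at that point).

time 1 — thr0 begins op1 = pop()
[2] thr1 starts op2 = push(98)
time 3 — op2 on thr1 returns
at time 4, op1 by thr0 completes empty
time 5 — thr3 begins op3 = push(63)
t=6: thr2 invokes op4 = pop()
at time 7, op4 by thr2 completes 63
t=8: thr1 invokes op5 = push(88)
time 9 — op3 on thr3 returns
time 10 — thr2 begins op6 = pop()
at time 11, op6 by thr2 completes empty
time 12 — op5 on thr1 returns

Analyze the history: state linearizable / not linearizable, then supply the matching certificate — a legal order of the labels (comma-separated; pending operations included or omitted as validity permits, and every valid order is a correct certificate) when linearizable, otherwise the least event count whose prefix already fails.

through event 10 a valid linearization exists; event 11 (op6 responding at time 11) ends that
5 completed operations, 4 real-time-consistent orders — every stack replay fails
every completion of the 1 pending operation (op5) was checked; none linearizes
one such order, op1, op2, op3, op4, op6 (pending dropped), breaks at step 5 where op6 pop() → empty is illegal
one such order, op1, op2, op4, op3, op6 (pending dropped), breaks at step 3 where op4 pop() → 63 is illegal

not linearizable — minimal violating prefix: 11 events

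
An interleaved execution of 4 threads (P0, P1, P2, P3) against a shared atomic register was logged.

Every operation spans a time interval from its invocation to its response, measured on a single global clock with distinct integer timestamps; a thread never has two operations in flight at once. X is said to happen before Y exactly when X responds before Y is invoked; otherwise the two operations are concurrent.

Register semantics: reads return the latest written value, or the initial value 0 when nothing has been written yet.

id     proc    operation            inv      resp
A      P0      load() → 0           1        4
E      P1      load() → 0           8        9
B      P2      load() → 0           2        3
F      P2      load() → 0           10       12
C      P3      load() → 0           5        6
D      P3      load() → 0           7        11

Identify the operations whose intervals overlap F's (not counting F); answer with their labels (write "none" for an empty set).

concurrent with F ([10,12]): every op whose interval crosses 10..12
A [1,4]: before
B [2,3]: before
C [5,6]: before
D [7,11]: concurrent
E [8,9]: before

D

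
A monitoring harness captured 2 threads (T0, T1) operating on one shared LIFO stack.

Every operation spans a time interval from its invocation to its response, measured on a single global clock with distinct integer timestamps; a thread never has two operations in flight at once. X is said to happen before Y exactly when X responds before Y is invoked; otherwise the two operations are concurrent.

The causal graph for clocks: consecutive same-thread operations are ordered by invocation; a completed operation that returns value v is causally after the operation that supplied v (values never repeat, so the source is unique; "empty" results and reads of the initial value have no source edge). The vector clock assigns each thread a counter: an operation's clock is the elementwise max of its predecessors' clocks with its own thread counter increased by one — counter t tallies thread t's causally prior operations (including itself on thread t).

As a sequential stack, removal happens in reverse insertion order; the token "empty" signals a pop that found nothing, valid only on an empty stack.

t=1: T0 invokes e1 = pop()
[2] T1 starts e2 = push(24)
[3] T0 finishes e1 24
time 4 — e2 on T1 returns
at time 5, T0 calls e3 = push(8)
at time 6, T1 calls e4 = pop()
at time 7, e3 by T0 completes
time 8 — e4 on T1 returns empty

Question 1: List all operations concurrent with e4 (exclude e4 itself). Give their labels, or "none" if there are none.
e3

e4 spans [6,8]; an op avoiding the whole window 6..8 is ordered, any other is concurrent
e1 [1,3]: before
e2 [2,4]: before
e3 [5,7]: concurrent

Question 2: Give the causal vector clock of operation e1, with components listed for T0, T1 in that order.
(1, 1)

invoked at 2, e2 has no predecessors; its own T1 bump gives (0, 1)
e4 (invocation 6): componentwise max over VC(e2)=(0, 1), +1 at T1, giving (0, 2)
e1 (invocation 1): componentwise max over VC(e2)=(0, 1), +1 at T0, giving (1, 1)
e3 (invocation 5): componentwise max over VC(e1)=(1, 1), +1 at T0, giving (2, 1)
target: VC(e1) = (1, 1)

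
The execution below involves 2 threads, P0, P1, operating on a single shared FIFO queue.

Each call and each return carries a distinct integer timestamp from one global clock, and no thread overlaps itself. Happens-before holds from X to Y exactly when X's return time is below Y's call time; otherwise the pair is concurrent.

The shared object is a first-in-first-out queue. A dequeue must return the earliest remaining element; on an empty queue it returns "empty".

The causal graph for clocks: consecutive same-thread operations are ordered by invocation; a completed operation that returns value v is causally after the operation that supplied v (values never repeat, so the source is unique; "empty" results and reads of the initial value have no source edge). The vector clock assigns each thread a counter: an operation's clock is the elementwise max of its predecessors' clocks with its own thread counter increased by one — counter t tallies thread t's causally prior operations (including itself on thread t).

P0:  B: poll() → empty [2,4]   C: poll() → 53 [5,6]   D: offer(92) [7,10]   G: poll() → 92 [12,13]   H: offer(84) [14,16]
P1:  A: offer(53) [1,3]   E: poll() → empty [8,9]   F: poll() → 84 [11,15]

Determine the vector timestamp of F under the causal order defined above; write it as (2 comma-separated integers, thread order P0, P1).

(5, 3)

A (invocation 1): nothing precedes it; P1's component alone gives (0, 1)
B (invocation 2): nothing precedes it; P0's component alone gives (1, 0)
merge at E (invoked 8): VC(A)=(0, 1), own-thread bump on P1 → (0, 2)
merge at C (invoked 5): VC(A)=(0, 1), VC(B)=(1, 0), own-thread bump on P0 → (2, 1)
merge at D (invoked 7): VC(C)=(2, 1), own-thread bump on P0 → (3, 1)
merge at G (invoked 12): VC(D)=(3, 1), own-thread bump on P0 → (4, 1)
merge at H (invoked 14): VC(G)=(4, 1), own-thread bump on P0 → (5, 1)
merge at F (invoked 11): VC(E)=(0, 2), VC(H)=(5, 1), own-thread bump on P1 → (5, 3)
target: VC(F) = (5, 3)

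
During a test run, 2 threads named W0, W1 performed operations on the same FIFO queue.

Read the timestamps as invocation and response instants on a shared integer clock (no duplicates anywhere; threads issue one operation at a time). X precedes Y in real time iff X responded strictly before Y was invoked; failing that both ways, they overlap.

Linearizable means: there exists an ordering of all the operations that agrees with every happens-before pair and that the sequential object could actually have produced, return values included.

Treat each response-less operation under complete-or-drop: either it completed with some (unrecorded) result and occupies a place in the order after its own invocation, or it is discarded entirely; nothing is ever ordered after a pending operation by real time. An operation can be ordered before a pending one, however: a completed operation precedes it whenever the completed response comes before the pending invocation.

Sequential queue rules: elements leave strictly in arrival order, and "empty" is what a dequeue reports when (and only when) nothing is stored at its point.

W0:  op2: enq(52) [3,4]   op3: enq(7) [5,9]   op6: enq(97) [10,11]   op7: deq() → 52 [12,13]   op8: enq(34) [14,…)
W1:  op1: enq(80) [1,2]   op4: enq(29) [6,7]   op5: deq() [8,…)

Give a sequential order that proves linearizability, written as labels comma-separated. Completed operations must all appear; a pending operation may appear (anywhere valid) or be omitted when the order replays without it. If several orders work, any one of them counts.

after step 1 (op1 enq(80)): queue <80>
after step 2 (op2 enq(52)): queue <80,52>
after step 3 (op3 enq(7)): queue <80,52,7>
after step 4 (op4 enq(29)): queue <80,52,7,29>
after step 5 (op5 deq() (pending, included)): queue <52,7,29>
after step 6 (op6 enq(97)): queue <52,7,29,97>
after step 7 (op7 deq() → 52): queue <7,29,97>

op1, op2, op3, op4, op5, op6, op7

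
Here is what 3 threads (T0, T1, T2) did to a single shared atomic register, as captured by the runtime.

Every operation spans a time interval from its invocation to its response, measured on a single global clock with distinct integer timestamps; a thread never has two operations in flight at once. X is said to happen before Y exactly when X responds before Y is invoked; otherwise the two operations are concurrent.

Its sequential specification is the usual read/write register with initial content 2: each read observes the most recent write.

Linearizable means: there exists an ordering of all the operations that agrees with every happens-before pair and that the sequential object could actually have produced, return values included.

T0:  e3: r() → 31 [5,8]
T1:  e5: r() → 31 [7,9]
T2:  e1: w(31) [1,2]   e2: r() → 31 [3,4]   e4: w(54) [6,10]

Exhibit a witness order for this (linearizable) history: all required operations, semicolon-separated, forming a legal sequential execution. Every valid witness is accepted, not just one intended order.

after step 1 (e1 w(31)): value 31
after step 2 (e2 r() → 31): value 31
after step 3 (e3 r() → 31): value 31
after step 4 (e5 r() → 31): value 31
after step 5 (e4 w(54)): value 54

e1; e2; e3; e5; e4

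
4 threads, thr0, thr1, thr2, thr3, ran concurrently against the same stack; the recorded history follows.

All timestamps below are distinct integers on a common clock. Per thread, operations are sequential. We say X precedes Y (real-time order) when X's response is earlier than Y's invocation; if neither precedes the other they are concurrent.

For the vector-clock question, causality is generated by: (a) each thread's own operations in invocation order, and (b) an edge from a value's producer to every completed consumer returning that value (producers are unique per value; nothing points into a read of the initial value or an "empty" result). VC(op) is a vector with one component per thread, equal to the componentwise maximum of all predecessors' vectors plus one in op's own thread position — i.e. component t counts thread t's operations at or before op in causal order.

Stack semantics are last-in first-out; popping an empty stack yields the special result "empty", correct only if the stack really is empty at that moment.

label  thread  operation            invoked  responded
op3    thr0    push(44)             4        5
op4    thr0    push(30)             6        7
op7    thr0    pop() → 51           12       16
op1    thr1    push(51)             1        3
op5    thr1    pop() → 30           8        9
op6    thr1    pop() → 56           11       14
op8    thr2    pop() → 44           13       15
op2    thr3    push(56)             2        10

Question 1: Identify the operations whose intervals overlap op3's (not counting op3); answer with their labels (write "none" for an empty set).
Answer: op2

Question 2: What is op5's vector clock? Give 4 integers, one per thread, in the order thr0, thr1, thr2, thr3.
Answer: (2, 2, 0, 0)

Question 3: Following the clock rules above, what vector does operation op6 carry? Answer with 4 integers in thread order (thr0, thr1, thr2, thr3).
Answer: (2, 3, 0, 1)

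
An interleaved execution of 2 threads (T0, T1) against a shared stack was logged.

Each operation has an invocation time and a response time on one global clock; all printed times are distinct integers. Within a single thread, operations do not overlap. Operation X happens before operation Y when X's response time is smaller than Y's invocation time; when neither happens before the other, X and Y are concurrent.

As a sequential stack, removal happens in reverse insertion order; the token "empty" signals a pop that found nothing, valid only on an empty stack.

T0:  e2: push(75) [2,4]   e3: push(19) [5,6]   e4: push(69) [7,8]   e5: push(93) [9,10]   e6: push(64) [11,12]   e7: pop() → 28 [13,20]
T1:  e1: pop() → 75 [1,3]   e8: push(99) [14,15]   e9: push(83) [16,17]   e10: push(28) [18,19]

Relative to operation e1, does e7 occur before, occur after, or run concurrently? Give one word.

after

e7 spans [13,20], e1 spans [1,3]
resp(e1)=3 < inv(e7)=13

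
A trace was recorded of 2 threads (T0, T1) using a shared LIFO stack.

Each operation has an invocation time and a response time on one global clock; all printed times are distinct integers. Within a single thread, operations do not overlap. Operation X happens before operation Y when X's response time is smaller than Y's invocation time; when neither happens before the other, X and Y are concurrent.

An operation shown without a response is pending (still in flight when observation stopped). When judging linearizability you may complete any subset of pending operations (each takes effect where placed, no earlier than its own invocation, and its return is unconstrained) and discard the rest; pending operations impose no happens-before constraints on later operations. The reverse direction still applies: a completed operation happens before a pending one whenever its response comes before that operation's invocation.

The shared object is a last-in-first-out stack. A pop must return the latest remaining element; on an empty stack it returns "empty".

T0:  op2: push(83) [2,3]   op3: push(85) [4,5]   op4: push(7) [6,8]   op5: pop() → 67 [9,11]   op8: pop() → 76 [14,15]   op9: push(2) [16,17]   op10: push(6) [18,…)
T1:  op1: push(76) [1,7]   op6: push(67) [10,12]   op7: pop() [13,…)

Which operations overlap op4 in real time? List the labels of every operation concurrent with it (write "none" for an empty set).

op1

op4 runs from 6 to 8; window-overlapping ops are concurrent
op1 [1,7]: concurrent
op2 [2,3]: before
op3 [4,5]: before
op5 [9,11]: after
op6 [10,12]: after
op7 [13,…): after
op8 [14,15]: after
op9 [16,17]: after
op10 [18,…): after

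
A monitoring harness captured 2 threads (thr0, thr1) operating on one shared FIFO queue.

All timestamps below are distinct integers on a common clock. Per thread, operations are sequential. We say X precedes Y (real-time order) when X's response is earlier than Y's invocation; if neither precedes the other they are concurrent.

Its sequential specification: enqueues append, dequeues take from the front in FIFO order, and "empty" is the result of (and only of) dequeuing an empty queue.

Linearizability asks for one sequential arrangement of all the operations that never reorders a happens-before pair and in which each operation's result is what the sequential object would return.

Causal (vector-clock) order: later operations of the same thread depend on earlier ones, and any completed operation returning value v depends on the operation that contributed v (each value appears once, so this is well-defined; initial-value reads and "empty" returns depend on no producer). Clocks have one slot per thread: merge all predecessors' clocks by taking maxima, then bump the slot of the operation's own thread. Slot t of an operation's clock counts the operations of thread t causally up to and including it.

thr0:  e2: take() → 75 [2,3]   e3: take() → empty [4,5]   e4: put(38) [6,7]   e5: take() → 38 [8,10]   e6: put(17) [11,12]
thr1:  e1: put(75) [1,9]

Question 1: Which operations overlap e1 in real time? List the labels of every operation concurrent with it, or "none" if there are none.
Answer: e2, e3, e4, e5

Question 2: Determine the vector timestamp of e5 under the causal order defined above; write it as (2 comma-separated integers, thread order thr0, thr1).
Answer: (4, 1)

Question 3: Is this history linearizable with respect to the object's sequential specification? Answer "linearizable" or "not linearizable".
one valid linearization: e1, e2, e3, e4, e5, e6
1. e1 put(75), leaving queue <75>
2. e2 take() → 75, leaving queue <>
3. e3 take() → empty, leaving queue <>
4. e4 put(38), leaving queue <38>
5. e5 take() → 38, leaving queue <>
6. e6 put(17), leaving queue <17>

linearizable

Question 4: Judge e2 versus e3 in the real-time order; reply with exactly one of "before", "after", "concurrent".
Answer: before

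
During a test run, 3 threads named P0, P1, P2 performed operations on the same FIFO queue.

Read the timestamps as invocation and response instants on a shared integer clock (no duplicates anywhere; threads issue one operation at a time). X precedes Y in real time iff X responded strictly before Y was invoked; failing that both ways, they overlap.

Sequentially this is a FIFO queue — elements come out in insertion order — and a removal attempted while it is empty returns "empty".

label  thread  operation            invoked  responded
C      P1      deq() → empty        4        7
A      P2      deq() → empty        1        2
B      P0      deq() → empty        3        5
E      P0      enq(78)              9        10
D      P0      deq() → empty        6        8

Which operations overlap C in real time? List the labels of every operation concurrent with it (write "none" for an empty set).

C spans [4,7]; an op avoiding the whole window 4..7 is ordered, any other is concurrent
A [1,2]: before
B [3,5]: concurrent
D [6,8]: concurrent
E [9,10]: after

B, D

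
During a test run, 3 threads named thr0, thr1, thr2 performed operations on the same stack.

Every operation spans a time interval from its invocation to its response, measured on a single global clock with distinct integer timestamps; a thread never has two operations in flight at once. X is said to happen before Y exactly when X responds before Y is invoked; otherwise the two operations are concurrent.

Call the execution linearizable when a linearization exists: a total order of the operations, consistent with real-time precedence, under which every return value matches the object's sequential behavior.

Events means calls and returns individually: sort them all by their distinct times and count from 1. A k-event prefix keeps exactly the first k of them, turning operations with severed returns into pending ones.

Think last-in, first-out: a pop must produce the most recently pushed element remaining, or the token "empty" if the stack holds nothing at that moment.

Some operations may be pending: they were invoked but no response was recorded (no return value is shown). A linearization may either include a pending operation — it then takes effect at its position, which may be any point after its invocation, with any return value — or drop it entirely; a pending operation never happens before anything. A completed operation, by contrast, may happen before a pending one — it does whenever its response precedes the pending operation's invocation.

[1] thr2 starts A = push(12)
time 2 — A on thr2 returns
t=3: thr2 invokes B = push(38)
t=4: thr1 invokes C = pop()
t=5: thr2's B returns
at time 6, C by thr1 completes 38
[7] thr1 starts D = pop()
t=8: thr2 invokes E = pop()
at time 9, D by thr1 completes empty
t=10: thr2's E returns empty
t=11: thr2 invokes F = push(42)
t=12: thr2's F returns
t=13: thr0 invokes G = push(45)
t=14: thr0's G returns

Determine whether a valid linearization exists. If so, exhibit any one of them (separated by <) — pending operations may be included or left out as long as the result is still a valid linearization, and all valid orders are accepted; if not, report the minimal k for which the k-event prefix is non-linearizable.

already the first 10 events (up to E's response at time 10) admit no linearization; the first 9 still do
4 orders of the 5 completed stack ops respect real time; none is legal
e.g. A, B, C, D, E: illegal at step 4, since D pop() → empty cannot apply there
e.g. A, B, C, E, D: illegal at step 4, since E pop() → empty cannot apply there

not linearizable — minimal violating prefix: 10 events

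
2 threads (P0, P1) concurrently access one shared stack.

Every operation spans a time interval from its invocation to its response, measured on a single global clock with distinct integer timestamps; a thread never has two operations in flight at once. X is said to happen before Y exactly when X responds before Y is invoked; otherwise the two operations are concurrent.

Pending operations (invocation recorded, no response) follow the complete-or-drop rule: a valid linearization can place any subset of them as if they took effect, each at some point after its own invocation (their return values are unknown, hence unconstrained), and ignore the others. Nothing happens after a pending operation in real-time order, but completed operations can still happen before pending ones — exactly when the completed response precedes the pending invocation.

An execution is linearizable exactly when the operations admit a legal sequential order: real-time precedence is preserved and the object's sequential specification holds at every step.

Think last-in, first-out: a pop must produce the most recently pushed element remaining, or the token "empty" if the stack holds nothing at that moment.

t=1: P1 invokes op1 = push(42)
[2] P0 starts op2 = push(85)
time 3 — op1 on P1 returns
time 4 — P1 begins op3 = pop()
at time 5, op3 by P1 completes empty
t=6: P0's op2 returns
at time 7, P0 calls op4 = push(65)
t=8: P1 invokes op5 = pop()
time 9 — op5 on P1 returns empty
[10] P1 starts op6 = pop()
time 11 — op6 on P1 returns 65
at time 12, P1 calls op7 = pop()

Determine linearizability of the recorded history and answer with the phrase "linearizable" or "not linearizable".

not linearizable

events 1..4 are fine; event 5 — the response of op3 at time 5 — makes the prefix non-linearizable
the completed operations (2 total) allow one real-time order; the stack replay rejects it
including or dropping the 1 pending operation (op2) in any combination fails
one such order, op1, op3 (pending dropped), breaks at step 2 where op3 pop() → empty is illegal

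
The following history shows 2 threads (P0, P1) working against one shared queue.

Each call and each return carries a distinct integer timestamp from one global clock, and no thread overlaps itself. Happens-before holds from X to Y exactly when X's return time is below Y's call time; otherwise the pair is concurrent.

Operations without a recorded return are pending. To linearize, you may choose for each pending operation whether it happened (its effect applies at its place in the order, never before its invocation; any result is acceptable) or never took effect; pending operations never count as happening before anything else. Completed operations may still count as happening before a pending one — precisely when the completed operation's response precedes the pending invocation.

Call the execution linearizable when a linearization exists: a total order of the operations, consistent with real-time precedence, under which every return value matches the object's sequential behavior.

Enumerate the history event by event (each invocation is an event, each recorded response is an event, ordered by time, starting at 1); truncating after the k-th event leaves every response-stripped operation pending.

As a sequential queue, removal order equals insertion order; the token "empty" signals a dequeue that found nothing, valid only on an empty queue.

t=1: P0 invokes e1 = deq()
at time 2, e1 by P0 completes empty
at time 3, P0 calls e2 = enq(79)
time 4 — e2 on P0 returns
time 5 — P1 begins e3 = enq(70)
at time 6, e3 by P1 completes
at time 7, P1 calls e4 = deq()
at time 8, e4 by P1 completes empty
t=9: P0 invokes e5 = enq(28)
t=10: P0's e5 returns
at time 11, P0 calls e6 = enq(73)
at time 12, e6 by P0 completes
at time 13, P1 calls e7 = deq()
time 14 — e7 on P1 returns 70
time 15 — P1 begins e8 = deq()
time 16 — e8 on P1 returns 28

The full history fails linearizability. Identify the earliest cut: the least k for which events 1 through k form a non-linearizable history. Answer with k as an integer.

events 1..7 are still linearizable — one witness is e1, e2, e3:
1. e1 deq() → empty, leaving queue <>
2. e2 enq(79), leaving queue <79>
3. e3 enq(70), leaving queue <79,70>
event 8 — e4's response, time 8 — after it, nothing linearizes
sample order e1, e2, e3, e4 stalls at step 4 — e4 deq() → empty has no legal effect

8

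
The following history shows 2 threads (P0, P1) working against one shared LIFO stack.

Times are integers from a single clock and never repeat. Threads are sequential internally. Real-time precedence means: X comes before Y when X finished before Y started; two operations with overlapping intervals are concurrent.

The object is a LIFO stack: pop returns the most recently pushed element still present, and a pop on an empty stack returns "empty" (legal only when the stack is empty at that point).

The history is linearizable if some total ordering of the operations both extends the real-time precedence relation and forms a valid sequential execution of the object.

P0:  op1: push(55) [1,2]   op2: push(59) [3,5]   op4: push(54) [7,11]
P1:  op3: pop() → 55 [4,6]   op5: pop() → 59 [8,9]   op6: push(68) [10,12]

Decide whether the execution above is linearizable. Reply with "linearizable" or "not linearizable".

a witness: op1, op3, op2, op5, op4, op6
1. op1 push(55), leaving stack <55>
2. op3 pop() → 55, leaving stack <>
3. op2 push(59), leaving stack <59>
4. op5 pop() → 59, leaving stack <>
5. op4 push(54), leaving stack <54>
6. op6 push(68), leaving stack <54,68>

linearizable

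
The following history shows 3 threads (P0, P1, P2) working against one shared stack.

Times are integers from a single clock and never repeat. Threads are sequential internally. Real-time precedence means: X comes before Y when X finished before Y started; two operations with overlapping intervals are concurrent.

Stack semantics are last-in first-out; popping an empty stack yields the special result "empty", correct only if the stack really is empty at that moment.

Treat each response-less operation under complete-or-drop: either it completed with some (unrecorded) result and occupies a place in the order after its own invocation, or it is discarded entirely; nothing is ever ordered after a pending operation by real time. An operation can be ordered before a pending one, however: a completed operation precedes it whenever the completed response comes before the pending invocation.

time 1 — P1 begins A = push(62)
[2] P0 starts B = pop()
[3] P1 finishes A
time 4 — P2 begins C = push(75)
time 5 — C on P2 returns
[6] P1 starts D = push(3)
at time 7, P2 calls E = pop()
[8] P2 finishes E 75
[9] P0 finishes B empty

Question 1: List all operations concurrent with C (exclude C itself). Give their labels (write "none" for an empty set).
Answer: B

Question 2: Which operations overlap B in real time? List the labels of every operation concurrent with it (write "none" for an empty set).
Answer: A, C, D, E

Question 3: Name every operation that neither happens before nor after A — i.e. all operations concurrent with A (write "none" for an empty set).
Answer: B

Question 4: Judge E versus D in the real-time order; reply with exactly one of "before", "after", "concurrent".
Answer: concurrent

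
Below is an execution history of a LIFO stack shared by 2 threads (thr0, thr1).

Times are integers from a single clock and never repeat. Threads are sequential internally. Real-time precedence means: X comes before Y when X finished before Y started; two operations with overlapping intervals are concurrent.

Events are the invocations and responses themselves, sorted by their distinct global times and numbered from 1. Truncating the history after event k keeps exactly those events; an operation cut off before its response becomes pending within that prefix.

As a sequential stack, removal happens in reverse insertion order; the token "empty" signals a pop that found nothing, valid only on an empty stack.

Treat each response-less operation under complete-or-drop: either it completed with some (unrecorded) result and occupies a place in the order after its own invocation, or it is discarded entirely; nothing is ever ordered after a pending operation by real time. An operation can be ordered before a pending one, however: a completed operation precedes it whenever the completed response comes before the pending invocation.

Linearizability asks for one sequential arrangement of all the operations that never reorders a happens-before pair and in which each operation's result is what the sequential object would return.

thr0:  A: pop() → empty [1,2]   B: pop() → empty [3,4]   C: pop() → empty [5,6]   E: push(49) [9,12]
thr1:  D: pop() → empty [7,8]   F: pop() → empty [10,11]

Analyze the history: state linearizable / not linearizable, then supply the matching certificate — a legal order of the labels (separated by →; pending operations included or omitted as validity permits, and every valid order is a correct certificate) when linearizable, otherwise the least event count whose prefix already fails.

linearizable — witness: A → B → C → D → F → E

after step 1 (A pop() → empty): stack <>
after step 2 (B pop() → empty): stack <>
after step 3 (C pop() → empty): stack <>
after step 4 (D pop() → empty): stack <>
after step 5 (F pop() → empty): stack <>
after step 6 (E push(49)): stack <49>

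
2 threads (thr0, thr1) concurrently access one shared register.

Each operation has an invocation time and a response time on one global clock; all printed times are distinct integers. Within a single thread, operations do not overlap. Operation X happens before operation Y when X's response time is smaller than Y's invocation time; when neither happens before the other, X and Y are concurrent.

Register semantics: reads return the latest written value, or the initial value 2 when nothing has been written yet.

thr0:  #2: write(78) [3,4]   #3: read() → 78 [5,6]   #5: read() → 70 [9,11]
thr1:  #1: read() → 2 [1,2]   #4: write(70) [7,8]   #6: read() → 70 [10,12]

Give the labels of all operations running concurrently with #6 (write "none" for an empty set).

#6 spans [10,12]; an op avoiding the whole window 10..12 is ordered, any other is concurrent
#1 [1,2]: before
#2 [3,4]: before
#3 [5,6]: before
#4 [7,8]: before
#5 [9,11]: concurrent

#5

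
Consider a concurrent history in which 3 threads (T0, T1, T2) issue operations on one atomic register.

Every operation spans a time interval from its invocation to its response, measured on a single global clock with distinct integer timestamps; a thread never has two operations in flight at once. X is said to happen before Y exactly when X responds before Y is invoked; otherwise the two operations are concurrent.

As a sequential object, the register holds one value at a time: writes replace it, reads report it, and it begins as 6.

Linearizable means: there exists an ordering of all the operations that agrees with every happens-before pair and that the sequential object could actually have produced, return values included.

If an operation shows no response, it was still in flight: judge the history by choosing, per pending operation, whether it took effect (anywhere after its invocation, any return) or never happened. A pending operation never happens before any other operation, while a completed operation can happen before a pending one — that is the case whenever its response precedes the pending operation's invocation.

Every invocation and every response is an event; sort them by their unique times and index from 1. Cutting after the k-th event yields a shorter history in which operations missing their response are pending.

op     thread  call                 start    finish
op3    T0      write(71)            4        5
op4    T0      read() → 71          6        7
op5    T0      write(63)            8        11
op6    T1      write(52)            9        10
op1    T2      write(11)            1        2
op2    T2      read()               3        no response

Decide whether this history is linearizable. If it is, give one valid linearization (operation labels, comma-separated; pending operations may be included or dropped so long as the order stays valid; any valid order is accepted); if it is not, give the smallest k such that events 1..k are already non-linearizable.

1. op1 write(11), leaving value 11
2. op2 read() (pending, included), leaving value 11
3. op3 write(71), leaving value 71
4. op4 read() → 71, leaving value 71
5. op5 write(63), leaving value 63
6. op6 write(52), leaving value 52

linearizable — witness: op1, op2, op3, op4, op5, op6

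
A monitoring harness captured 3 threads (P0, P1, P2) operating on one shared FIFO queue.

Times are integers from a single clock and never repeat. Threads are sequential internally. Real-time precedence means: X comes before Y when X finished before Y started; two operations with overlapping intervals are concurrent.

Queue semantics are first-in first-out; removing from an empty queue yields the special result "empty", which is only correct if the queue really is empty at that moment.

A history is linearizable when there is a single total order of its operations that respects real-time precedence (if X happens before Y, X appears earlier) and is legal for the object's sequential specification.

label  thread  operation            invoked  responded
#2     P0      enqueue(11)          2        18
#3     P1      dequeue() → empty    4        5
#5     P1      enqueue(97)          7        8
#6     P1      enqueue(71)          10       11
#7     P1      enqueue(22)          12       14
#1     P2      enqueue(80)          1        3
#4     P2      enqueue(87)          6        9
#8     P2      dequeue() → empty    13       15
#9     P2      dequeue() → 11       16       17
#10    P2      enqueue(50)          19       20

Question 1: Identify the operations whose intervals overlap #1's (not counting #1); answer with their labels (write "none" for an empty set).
Answer: #2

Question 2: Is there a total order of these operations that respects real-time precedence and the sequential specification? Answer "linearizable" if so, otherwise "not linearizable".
prefix check: 1..4 passes, 1..5 fails once #3's time-5 response joins
a single order respects real time; the 2 completed FIFO queue operations fail replay along it
including or dropping the 1 pending operation (#2) in any combination fails
e.g. #1, #3 (pending dropped): illegal at step 2, since #3 dequeue() → empty cannot apply there

not linearizable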